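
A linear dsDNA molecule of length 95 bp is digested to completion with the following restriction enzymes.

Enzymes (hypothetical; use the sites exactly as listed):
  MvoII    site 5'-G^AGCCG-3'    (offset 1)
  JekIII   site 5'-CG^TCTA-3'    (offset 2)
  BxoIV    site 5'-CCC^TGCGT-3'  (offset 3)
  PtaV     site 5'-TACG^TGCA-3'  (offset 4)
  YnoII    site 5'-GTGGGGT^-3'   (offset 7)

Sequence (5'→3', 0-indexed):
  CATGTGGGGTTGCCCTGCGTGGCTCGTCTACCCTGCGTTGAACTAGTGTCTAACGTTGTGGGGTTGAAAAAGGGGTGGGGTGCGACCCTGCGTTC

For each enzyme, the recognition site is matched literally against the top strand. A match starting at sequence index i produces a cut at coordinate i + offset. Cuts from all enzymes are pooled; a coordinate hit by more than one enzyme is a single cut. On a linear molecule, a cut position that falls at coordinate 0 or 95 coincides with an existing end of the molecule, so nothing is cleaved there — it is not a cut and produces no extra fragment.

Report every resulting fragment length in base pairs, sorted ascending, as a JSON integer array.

Scan for sites:
  MvoII (GAGCCG, off=1): no sites
  JekIII CGTCTA/2: at [24] ⇒ [26]
  BxoIV CCCTGCGT/3: at [12, 30, 85] ⇒ [15, 33, 88]
  PtaV (TACGTGCA, off=4): no sites
  YnoII GTGGGGT/7: at [3, 57, 74] ⇒ [10, 64, 81]

All cut coordinates (distinct, sorted): [10, 15, 26, 33, 64, 81, 88]

Fragment lengths:
  [0,10): 10 bp
  [10,15): 5 bp
  [15,26): 11 bp
  [26,33): 7 bp
  [33,64): 31 bp
  [64,81): 17 bp
  [81,88): 7 bp
  [88,95): 7 bp

[5,7,7,7,10,11,17,31]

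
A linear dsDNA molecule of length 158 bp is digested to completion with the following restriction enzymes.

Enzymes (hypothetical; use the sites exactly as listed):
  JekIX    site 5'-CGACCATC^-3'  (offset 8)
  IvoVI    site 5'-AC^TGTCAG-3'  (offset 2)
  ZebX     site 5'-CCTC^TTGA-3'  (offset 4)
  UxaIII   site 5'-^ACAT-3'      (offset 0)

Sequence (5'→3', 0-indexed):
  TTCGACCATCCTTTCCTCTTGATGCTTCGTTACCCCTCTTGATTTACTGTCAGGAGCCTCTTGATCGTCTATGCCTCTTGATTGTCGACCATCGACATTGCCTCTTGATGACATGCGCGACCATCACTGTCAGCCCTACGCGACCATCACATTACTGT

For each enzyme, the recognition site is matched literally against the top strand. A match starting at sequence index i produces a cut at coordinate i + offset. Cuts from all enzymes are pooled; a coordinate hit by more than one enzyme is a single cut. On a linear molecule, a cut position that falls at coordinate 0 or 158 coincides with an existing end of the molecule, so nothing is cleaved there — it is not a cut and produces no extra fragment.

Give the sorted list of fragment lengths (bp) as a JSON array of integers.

[1,2,6,8,9,10,10,10,13,15,16,17,20,21]

Site scan:
  JekIX (CGACCATC, off=8): starts [2, 85, 117, 140] → cuts [10, 93, 125, 148]
  IvoVI (ACTGTCAG, off=2): starts [45, 125] → cuts [47, 127]
  ZebX (CCTCTTGA, off=4): starts [14, 34, 56, 73, 100] → cuts [18, 38, 60, 77, 104]
  UxaIII (ACAT, off=0): starts [94, 110, 148] → cuts [94, 110, 148]

All cut coordinates (distinct, sorted): [10, 18, 38, 47, 60, 77, 93, 94, 104, 110, 125, 127, 148]

Fragments:
  [0,10): 10 bp
  [10,18): 8 bp
  [18,38): 20 bp
  [38,47): 9 bp
  [47,60): 13 bp
  [60,77): 17 bp
  [77,93): 16 bp
  [93,94): 1 bp
  [94,104): 10 bp
  [104,110): 6 bp
  [110,125): 15 bp
  [125,127): 2 bp
  [127,148): 21 bp
  [148,158): 10 bp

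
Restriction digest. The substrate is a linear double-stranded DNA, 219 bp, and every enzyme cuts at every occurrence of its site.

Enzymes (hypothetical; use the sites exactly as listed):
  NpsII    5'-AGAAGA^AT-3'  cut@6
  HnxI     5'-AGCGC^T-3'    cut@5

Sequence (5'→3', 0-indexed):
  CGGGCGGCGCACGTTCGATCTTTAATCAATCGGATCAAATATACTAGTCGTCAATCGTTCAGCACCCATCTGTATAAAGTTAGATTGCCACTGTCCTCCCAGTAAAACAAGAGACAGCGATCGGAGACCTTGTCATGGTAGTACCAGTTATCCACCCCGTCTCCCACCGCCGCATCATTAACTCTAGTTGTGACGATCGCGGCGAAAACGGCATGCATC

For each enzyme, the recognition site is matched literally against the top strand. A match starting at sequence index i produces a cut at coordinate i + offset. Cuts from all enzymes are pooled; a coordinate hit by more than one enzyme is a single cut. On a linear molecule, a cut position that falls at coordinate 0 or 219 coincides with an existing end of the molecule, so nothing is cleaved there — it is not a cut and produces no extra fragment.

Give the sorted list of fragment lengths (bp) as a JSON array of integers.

Per-enzyme occurrences:
  NpsII (AGAAGAAT, off=6): no sites
  HnxI (AGCGCT, off=5): no sites

Pooled cuts: ∅

Fragments:
  no cuts → one linear fragment of 219 bp

[219]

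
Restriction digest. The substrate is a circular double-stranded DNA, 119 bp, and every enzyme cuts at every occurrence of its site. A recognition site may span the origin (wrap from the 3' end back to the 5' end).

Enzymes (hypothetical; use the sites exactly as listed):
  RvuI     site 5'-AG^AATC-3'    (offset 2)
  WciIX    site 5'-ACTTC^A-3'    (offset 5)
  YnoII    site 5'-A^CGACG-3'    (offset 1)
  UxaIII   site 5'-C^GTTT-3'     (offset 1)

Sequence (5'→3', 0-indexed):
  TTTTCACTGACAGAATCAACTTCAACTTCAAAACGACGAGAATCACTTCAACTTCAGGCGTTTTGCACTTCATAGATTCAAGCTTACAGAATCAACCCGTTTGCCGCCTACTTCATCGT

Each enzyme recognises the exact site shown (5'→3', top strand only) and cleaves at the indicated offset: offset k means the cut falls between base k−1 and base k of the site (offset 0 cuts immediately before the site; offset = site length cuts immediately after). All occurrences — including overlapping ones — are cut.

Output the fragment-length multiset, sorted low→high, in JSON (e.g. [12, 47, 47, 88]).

[3,4,4,6,6,7,9,9,10,12,15,16,18]

Scan for sites:
  RvuI (AGAATC, off=2): starts [11, 38, 87] → cuts [13, 40, 89]
  WciIX (ACTTCA, off=5): starts [18, 24, 44, 50, 66, 109] → cuts [23, 29, 49, 55, 71, 114]
  YnoII (ACGACG, off=1): starts [32] → cuts [33]
  UxaIII (CGTTT, off=1): starts [58, 97, 116] → cuts [59, 98, 117]

All cut coordinates (distinct, sorted): [13, 23, 29, 33, 40, 49, 55, 59, 71, 89, 98, 114, 117]

Fragment lengths:
  13→23: 10 bp
  23→29: 6 bp
  29→33: 4 bp
  33→40: 7 bp
  40→49: 9 bp
  49→55: 6 bp
  55→59: 4 bp
  59→71: 12 bp
  71→89: 18 bp
  89→98: 9 bp
  98→114: 16 bp
  114→117: 3 bp
  117→13 (wrap): 119-117+13 = 15 bp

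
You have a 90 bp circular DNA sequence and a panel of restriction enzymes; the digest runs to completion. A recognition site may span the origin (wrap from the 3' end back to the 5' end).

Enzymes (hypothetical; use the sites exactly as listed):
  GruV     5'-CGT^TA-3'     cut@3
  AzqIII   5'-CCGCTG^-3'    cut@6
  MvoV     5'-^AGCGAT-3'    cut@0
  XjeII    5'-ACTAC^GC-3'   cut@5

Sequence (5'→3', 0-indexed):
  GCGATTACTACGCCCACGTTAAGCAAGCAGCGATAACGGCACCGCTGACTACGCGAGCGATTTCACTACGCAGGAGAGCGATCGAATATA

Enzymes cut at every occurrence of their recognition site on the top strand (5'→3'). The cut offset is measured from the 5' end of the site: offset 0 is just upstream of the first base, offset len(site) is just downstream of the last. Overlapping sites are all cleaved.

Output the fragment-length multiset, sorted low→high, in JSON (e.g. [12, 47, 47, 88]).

[3,5,7,8,9,12,13,14,19]

Per-enzyme occurrences:
  GruV (CGTTA, off=3): starts [16] → cuts [19]
  AzqIII (CCGCTG, off=6): starts [41] → cuts [47]
  MvoV (AGCGAT, off=0): starts [28, 55, 76, 89] → cuts [28, 55, 76, 89]
  XjeII (ACTACGC, off=5): starts [6, 47, 64] → cuts [11, 52, 69]

Pooled cuts: [11, 19, 28, 47, 52, 55, 69, 76, 89]

Fragments:
  11→19: 8 bp
  19→28: 9 bp
  28→47: 19 bp
  47→52: 5 bp
  52→55: 3 bp
  55→69: 14 bp
  69→76: 7 bp
  76→89: 13 bp
  89→11 (wrap): 90-89+11 = 12 bp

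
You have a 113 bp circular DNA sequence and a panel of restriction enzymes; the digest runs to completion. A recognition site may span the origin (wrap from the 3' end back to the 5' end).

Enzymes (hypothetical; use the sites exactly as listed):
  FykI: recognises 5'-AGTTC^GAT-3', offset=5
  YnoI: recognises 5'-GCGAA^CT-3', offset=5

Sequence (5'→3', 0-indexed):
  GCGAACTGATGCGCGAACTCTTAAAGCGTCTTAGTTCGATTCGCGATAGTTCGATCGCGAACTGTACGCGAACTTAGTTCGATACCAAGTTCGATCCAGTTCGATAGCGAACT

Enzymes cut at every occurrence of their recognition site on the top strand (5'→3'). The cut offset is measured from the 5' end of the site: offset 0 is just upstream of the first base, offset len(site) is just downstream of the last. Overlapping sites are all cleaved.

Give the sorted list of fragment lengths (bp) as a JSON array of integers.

Per-enzyme occurrences:
  FykI (AGTTCGAT, off=5): starts [32, 47, 75, 87, 97] → cuts [37, 52, 80, 92, 102]
  YnoI (GCGAACT, off=5): starts [0, 12, 56, 67, 106] → cuts [5, 17, 61, 72, 111]

Pooled cuts: [5, 17, 37, 52, 61, 72, 80, 92, 102, 111]

Fragments:
  5→17: 12 bp
  17→37: 20 bp
  37→52: 15 bp
  52→61: 9 bp
  61→72: 11 bp
  72→80: 8 bp
  80→92: 12 bp
  92→102: 10 bp
  102→111: 9 bp
  111→5 (wrap): 113-111+5 = 7 bp

[7,8,9,9,10,11,12,12,15,20]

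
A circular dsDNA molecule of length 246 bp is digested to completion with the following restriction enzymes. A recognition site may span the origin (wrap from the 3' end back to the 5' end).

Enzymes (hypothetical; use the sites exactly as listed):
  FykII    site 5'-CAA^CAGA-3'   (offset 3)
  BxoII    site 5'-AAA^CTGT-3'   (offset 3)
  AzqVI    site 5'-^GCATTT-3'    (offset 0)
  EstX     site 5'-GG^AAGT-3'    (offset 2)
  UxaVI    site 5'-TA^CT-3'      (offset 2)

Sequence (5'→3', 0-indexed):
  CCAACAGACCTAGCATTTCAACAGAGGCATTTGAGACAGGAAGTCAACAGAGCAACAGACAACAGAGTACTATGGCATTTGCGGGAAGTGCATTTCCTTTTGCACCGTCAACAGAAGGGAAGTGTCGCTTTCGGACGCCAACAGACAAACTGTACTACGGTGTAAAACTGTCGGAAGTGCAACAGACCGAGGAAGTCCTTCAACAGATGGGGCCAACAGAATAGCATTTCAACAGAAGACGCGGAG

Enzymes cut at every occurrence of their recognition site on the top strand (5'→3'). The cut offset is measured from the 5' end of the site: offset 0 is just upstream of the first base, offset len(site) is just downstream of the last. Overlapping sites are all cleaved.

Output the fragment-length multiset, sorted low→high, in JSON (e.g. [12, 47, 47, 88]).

Per-enzyme occurrences:
  FykII (CAACAGA, off=3): starts [1, 18, 44, 52, 59, 108, 138, 179, 200, 213, 229] → cuts [4, 21, 47, 55, 62, 111, 141, 182, 203, 216, 232]
  BxoII (AAACTGT, off=3): starts [146, 164] → cuts [149, 167]
  AzqVI (GCATTT, off=0): starts [12, 26, 74, 89, 223] → cuts [12, 26, 74, 89, 223]
  EstX (GGAAGT, off=2): starts [38, 83, 117, 172, 190] → cuts [40, 85, 119, 174, 192]
  UxaVI (TACT, off=2): starts [67, 152] → cuts [69, 154]

Pooled cuts: [4, 12, 21, 26, 40, 47, 55, 62, 69, 74, 85, 89, 111, 119, 141, 149, 154, 167, 174, 182, 192, 203, 216, 223, 232]

Fragment lengths:
  4→12: 8 bp
  12→21: 9 bp
  21→26: 5 bp
  26→40: 14 bp
  40→47: 7 bp
  47→55: 8 bp
  55→62: 7 bp
  62→69: 7 bp
  69→74: 5 bp
  74→85: 11 bp
  85→89: 4 bp
  89→111: 22 bp
  111→119: 8 bp
  119→141: 22 bp
  141→149: 8 bp
  149→154: 5 bp
  154→167: 13 bp
  167→174: 7 bp
  174→182: 8 bp
  182→192: 10 bp
  192→203: 11 bp
  203→216: 13 bp
  216→223: 7 bp
  223→232: 9 bp
  232→4 (wrap): 246-232+4 = 18 bp

[4,5,5,5,7,7,7,7,7,8,8,8,8,8,9,9,10,11,11,13,13,14,18,22,22]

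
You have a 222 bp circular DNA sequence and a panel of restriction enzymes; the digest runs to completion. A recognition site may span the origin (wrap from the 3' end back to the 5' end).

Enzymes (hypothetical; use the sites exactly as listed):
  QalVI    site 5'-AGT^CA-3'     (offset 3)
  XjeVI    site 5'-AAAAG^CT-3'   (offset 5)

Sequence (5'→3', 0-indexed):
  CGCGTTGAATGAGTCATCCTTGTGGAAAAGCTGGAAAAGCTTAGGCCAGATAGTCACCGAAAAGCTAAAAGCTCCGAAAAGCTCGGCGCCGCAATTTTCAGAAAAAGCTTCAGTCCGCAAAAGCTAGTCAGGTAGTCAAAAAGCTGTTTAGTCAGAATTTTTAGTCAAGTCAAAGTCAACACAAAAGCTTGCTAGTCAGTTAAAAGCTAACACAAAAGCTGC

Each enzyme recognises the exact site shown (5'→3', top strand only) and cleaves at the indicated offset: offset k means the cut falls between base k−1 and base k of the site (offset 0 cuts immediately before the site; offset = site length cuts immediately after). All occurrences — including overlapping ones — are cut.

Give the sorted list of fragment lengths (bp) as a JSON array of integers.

Per-enzyme occurrences:
  QalVI (AGTCA, off=3): starts [11, 51, 125, 133, 149, 162, 167, 173, 193] → cuts [14, 54, 128, 136, 152, 165, 170, 176, 196]
  XjeVI (AAAAGCT, off=5): starts [25, 34, 59, 66, 76, 102, 118, 138, 182, 201, 213] → cuts [30, 39, 64, 71, 81, 107, 123, 143, 187, 206, 218]

All cut coordinates (distinct, sorted): [14, 30, 39, 54, 64, 71, 81, 107, 123, 128, 136, 143, 152, 165, 170, 176, 187, 196, 206, 218]

Fragments:
  14→30: 16 bp
  30→39: 9 bp
  39→54: 15 bp
  54→64: 10 bp
  64→71: 7 bp
  71→81: 10 bp
  81→107: 26 bp
  107→123: 16 bp
  123→128: 5 bp
  128→136: 8 bp
  136→143: 7 bp
  143→152: 9 bp
  152→165: 13 bp
  165→170: 5 bp
  170→176: 6 bp
  176→187: 11 bp
  187→196: 9 bp
  196→206: 10 bp
  206→218: 12 bp
  218→14 (wrap): 222-218+14 = 18 bp

[5,5,6,7,7,8,9,9,9,10,10,10,11,12,13,15,16,16,18,26]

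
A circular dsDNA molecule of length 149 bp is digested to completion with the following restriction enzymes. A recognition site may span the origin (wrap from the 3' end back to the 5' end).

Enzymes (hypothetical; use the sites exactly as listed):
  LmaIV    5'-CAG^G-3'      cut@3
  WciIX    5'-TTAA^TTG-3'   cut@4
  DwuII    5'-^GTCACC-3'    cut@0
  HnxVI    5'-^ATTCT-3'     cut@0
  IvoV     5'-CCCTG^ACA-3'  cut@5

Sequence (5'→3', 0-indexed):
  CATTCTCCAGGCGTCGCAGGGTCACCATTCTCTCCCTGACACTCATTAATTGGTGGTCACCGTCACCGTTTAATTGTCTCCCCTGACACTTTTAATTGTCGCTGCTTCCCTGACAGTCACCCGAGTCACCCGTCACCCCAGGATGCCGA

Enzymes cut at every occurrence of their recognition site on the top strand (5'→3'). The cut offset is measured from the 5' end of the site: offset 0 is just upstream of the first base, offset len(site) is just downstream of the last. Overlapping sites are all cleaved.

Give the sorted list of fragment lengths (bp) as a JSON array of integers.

Site scan:
  LmaIV CAGG/3: at [7, 16, 138] ⇒ [10, 19, 141]
  WciIX TTAATTG/4: at [45, 69, 91] ⇒ [49, 73, 95]
  DwuII GTCACC/0: at [20, 55, 61, 115, 124, 131] ⇒ [20, 55, 61, 115, 124, 131]
  HnxVI ATTCT/0: at [1, 26] ⇒ [1, 26]
  IvoV CCCTGACA/5: at [33, 80, 107] ⇒ [38, 85, 112]

All cut coordinates (distinct, sorted): [1, 10, 19, 20, 26, 38, 49, 55, 61, 73, 85, 95, 112, 115, 124, 131, 141]

Fragments:
  1→10: 9 bp
  10→19: 9 bp
  19→20: 1 bp
  20→26: 6 bp
  26→38: 12 bp
  38→49: 11 bp
  49→55: 6 bp
  55→61: 6 bp
  61→73: 12 bp
  73→85: 12 bp
  85→95: 10 bp
  95→112: 17 bp
  112→115: 3 bp
  115→124: 9 bp
  124→131: 7 bp
  131→141: 10 bp
  141→1 (wrap): 149-141+1 = 9 bp

[1,3,6,6,6,7,9,9,9,9,10,10,11,12,12,12,17]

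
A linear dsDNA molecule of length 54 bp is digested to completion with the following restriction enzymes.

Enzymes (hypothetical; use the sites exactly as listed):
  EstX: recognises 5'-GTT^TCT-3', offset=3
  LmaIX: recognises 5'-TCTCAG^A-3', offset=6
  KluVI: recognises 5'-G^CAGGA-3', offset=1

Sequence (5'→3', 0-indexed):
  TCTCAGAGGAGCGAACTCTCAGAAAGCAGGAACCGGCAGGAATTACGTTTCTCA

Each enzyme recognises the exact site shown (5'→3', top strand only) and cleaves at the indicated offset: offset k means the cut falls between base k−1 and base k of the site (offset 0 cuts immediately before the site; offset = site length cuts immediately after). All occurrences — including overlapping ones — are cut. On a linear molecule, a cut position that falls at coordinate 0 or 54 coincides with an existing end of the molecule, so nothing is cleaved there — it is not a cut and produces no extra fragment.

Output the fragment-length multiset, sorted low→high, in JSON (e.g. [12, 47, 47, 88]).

Scan for sites:
  EstX GTTTCT/3: at [46] ⇒ [49]
  LmaIX TCTCAGA/6: at [0, 16] ⇒ [6, 22]
  KluVI GCAGGA/1: at [25, 35] ⇒ [26, 36]

All cut coordinates (distinct, sorted): [6, 22, 26, 36, 49]

Fragment lengths:
  [0,6): 6 bp
  [6,22): 16 bp
  [22,26): 4 bp
  [26,36): 10 bp
  [36,49): 13 bp
  [49,54): 5 bp

[4,5,6,10,13,16]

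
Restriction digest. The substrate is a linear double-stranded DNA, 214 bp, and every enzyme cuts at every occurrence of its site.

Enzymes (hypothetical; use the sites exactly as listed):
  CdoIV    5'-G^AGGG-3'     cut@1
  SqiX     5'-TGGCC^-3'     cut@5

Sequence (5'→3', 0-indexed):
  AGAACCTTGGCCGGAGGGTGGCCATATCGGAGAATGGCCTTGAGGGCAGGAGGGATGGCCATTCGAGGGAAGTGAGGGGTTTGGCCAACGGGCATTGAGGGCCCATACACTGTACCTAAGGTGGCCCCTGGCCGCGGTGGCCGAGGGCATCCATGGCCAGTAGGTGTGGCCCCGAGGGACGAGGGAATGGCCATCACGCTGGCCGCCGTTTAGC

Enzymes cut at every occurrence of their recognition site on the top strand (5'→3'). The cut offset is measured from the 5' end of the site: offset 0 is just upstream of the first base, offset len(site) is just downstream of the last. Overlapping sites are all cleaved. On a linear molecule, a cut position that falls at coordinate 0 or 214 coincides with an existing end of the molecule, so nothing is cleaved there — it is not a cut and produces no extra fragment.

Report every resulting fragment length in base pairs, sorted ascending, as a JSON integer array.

Site scan:
  CdoIV GAGGG/1: at [13, 41, 49, 64, 73, 96, 142, 173, 180] ⇒ [14, 42, 50, 65, 74, 97, 143, 174, 181]
  SqiX TGGCC/5: at [7, 18, 34, 55, 81, 121, 128, 137, 153, 166, 187, 199] ⇒ [12, 23, 39, 60, 86, 126, 133, 142, 158, 171, 192, 204]

All cut coordinates (distinct, sorted): [12, 14, 23, 39, 42, 50, 60, 65, 74, 86, 97, 126, 133, 142, 143, 158, 171, 174, 181, 192, 204]

Fragments:
  [0,12): 12 bp
  [12,14): 2 bp
  [14,23): 9 bp
  [23,39): 16 bp
  [39,42): 3 bp
  [42,50): 8 bp
  [50,60): 10 bp
  [60,65): 5 bp
  [65,74): 9 bp
  [74,86): 12 bp
  [86,97): 11 bp
  [97,126): 29 bp
  [126,133): 7 bp
  [133,142): 9 bp
  [142,143): 1 bp
  [143,158): 15 bp
  [158,171): 13 bp
  [171,174): 3 bp
  [174,181): 7 bp
  [181,192): 11 bp
  [192,204): 12 bp
  [204,214): 10 bp

[1,2,3,3,5,7,7,8,9,9,9,10,10,11,11,12,12,12,13,15,16,29]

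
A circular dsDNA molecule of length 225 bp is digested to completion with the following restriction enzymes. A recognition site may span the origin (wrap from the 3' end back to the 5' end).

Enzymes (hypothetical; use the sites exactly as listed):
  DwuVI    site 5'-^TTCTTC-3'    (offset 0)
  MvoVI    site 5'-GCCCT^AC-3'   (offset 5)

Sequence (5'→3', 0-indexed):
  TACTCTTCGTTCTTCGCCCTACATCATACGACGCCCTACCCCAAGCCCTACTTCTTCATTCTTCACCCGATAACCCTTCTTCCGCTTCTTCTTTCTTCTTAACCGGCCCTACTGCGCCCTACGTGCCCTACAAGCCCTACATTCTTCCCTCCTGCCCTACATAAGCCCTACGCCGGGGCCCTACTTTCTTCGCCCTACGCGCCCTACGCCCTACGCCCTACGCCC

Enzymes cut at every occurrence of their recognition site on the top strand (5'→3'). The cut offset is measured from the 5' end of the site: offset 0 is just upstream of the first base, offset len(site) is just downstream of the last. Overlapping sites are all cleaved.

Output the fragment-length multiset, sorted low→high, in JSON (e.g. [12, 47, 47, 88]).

Per-enzyme occurrences:
  DwuVI TTCTTC/0: at [9, 51, 58, 76, 85, 92, 141, 185] ⇒ [9, 51, 58, 76, 85, 92, 141, 185]
  MvoVI GCCCTAC/5: at [15, 32, 44, 105, 115, 124, 133, 153, 164, 177, 191, 200, 207, 214, 221] ⇒ [1, 20, 37, 49, 110, 120, 129, 138, 158, 169, 182, 196, 205, 212, 219]

All cut coordinates (distinct, sorted): [1, 9, 20, 37, 49, 51, 58, 76, 85, 92, 110, 120, 129, 138, 141, 158, 169, 182, 185, 196, 205, 212, 219]

Fragment lengths:
  1→9: 8 bp
  9→20: 11 bp
  20→37: 17 bp
  37→49: 12 bp
  49→51: 2 bp
  51→58: 7 bp
  58→76: 18 bp
  76→85: 9 bp
  85→92: 7 bp
  92→110: 18 bp
  110→120: 10 bp
  120→129: 9 bp
  129→138: 9 bp
  138→141: 3 bp
  141→158: 17 bp
  158→169: 11 bp
  169→182: 13 bp
  182→185: 3 bp
  185→196: 11 bp
  196→205: 9 bp
  205→212: 7 bp
  212→219: 7 bp
  219→1 (wrap): 225-219+1 = 7 bp

[2,3,3,7,7,7,7,7,8,9,9,9,9,10,11,11,11,12,13,17,17,18,18]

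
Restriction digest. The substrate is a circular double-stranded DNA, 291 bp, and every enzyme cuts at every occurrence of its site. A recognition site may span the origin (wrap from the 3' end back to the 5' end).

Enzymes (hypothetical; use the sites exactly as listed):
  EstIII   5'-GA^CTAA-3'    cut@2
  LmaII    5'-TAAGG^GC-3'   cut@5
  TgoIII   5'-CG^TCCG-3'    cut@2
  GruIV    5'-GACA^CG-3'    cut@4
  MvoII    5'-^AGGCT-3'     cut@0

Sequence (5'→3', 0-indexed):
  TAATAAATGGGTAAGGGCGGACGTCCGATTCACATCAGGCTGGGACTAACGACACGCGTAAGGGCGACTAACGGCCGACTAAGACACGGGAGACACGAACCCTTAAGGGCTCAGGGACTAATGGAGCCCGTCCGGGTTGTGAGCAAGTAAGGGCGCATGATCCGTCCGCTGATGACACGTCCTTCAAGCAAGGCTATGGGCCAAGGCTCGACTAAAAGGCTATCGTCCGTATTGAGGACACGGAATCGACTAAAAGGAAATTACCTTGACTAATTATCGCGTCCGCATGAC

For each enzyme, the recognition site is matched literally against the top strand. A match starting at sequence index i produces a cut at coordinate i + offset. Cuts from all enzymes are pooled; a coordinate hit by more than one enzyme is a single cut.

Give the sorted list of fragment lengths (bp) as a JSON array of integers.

Per-enzyme occurrences:
  EstIII GACTAA/2: at [43, 65, 76, 115, 209, 247, 267, 288] ⇒ [45, 67, 78, 117, 211, 249, 269, 290]
  LmaII TAAGGGC/5: at [11, 58, 103, 147] ⇒ [16, 63, 108, 152]
  TgoIII CGTCCG/2: at [21, 128, 162, 223, 279] ⇒ [23, 130, 164, 225, 281]
  GruIV GACACG/4: at [50, 82, 91, 173, 236] ⇒ [54, 86, 95, 177, 240]
  MvoII AGGCT/0: at [36, 190, 203, 216] ⇒ [36, 190, 203, 216]

Pooled cuts: [16, 23, 36, 45, 54, 63, 67, 78, 86, 95, 108, 117, 130, 152, 164, 177, 190, 203, 211, 216, 225, 240, 249, 269, 281, 290]

Fragment lengths:
  16→23: 7 bp
  23→36: 13 bp
  36→45: 9 bp
  45→54: 9 bp
  54→63: 9 bp
  63→67: 4 bp
  67→78: 11 bp
  78→86: 8 bp
  86→95: 9 bp
  95→108: 13 bp
  108→117: 9 bp
  117→130: 13 bp
  130→152: 22 bp
  152→164: 12 bp
  164→177: 13 bp
  177→190: 13 bp
  190→203: 13 bp
  203→211: 8 bp
  211→216: 5 bp
  216→225: 9 bp
  225→240: 15 bp
  240→249: 9 bp
  249→269: 20 bp
  269→281: 12 bp
  281→290: 9 bp
  290→16 (wrap): 291-290+16 = 17 bp

[4,5,7,8,8,9,9,9,9,9,9,9,9,11,12,12,13,13,13,13,13,13,15,17,20,22]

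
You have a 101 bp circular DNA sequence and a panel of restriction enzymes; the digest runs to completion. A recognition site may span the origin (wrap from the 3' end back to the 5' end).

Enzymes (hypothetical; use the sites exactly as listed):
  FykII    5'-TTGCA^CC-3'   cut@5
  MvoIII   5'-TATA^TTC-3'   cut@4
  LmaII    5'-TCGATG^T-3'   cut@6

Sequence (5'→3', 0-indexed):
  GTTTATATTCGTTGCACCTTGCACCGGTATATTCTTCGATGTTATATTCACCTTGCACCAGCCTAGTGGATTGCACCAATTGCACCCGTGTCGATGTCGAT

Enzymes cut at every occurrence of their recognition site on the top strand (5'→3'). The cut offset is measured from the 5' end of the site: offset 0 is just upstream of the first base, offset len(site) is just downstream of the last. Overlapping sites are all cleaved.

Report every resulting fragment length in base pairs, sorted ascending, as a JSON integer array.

Scan for sites:
  FykII TTGCACC/5: at [11, 18, 52, 70, 79] ⇒ [16, 23, 57, 75, 84]
  MvoIII TATATTC/4: at [3, 27, 42] ⇒ [7, 31, 46]
  LmaII TCGATGT/6: at [35, 90, 96] ⇒ [1, 41, 96]

All cut coordinates (distinct, sorted): [1, 7, 16, 23, 31, 41, 46, 57, 75, 84, 96]

Fragments:
  1→7: 6 bp
  7→16: 9 bp
  16→23: 7 bp
  23→31: 8 bp
  31→41: 10 bp
  41→46: 5 bp
  46→57: 11 bp
  57→75: 18 bp
  75→84: 9 bp
  84→96: 12 bp
  96→1 (wrap): 101-96+1 = 6 bp

[5,6,6,7,8,9,9,10,11,12,18]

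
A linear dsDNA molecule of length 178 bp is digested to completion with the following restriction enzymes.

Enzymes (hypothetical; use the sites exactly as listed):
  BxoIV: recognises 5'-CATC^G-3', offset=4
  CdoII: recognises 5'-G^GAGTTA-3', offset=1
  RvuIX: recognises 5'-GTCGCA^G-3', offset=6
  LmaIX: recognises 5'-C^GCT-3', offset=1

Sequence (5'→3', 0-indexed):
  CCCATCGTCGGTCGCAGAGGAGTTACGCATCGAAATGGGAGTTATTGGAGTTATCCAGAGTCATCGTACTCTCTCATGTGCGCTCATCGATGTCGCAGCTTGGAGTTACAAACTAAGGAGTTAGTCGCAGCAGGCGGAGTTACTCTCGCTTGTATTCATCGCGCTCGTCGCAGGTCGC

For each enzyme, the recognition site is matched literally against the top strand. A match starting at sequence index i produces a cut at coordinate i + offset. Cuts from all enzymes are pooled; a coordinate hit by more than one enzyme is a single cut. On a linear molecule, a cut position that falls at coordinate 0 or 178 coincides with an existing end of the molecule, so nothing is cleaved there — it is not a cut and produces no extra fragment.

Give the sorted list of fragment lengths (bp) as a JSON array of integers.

[2,3,5,6,6,7,7,7,9,9,10,10,11,12,12,13,15,16,18]

Scan for sites:
  BxoIV (CATCG, off=4): starts [2, 27, 61, 84, 156] → cuts [6, 31, 65, 88, 160]
  CdoII (GGAGTTA, off=1): starts [18, 37, 46, 101, 116, 135] → cuts [19, 38, 47, 102, 117, 136]
  RvuIX (GTCGCAG, off=6): starts [10, 91, 123, 166] → cuts [16, 97, 129, 172]
  LmaIX (CGCT, off=1): starts [80, 146, 161] → cuts [81, 147, 162]

All cut coordinates (distinct, sorted): [6, 16, 19, 31, 38, 47, 65, 81, 88, 97, 102, 117, 129, 136, 147, 160, 162, 172]

Fragment lengths:
  [0,6): 6 bp
  [6,16): 10 bp
  [16,19): 3 bp
  [19,31): 12 bp
  [31,38): 7 bp
  [38,47): 9 bp
  [47,65): 18 bp
  [65,81): 16 bp
  [81,88): 7 bp
  [88,97): 9 bp
  [97,102): 5 bp
  [102,117): 15 bp
  [117,129): 12 bp
  [129,136): 7 bp
  [136,147): 11 bp
  [147,160): 13 bp
  [160,162): 2 bp
  [162,172): 10 bp
  [172,178): 6 bp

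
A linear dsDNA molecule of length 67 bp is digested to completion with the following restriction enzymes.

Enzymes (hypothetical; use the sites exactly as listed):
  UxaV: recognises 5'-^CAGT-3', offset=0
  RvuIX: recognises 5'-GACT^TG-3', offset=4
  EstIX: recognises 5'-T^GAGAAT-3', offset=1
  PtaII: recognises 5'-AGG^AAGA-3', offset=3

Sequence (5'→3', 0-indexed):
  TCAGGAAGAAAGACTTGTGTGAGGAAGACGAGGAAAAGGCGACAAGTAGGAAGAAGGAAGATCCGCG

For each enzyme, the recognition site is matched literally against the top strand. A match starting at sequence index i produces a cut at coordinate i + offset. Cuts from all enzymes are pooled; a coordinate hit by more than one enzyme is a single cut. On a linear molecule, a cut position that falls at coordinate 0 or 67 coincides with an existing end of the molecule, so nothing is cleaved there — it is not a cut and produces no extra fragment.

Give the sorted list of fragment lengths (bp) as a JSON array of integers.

Per-enzyme occurrences:
  UxaV (CAGT, off=0): no sites
  RvuIX (GACTTG, off=4): starts [11] → cuts [15]
  EstIX (TGAGAAT, off=1): no sites
  PtaII (AGGAAGA, off=3): starts [2, 21, 47, 54] → cuts [5, 24, 50, 57]

Pooled cuts: [5, 15, 24, 50, 57]

Fragment lengths:
  [0,5): 5 bp
  [5,15): 10 bp
  [15,24): 9 bp
  [24,50): 26 bp
  [50,57): 7 bp
  [57,67): 10 bp

[5,7,9,10,10,26]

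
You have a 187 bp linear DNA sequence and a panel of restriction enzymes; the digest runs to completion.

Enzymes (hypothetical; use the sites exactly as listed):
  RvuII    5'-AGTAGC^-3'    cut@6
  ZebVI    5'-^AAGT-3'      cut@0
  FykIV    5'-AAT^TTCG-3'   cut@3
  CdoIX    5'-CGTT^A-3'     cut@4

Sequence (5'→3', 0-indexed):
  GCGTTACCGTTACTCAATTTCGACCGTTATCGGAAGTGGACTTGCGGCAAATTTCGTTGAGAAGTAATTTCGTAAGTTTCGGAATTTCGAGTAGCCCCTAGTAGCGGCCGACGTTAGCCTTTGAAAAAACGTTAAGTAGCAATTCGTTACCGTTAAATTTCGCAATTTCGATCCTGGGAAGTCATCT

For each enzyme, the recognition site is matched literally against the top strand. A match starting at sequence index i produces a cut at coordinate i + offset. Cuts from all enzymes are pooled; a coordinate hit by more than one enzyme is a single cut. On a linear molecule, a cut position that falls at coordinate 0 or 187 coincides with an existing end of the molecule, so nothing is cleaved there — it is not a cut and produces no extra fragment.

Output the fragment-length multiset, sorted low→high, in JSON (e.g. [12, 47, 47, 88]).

Scan for sites:
  RvuII (AGTAGC, off=6): starts [89, 99, 134] → cuts [95, 105, 140]
  ZebVI (AAGT, off=0): starts [33, 61, 73, 133, 178] → cuts [33, 61, 73, 133, 178]
  FykIV (AATTTCG, off=3): starts [15, 49, 65, 82, 155, 163] → cuts [18, 52, 68, 85, 158, 166]
  CdoIX (CGTTA, off=4): starts [1, 7, 24, 111, 129, 144, 150] → cuts [5, 11, 28, 115, 133, 148, 154]

All cut coordinates (distinct, sorted): [5, 11, 18, 28, 33, 52, 61, 68, 73, 85, 95, 105, 115, 133, 140, 148, 154, 158, 166, 178]

Fragment lengths:
  [0,5): 5 bp
  [5,11): 6 bp
  [11,18): 7 bp
  [18,28): 10 bp
  [28,33): 5 bp
  [33,52): 19 bp
  [52,61): 9 bp
  [61,68): 7 bp
  [68,73): 5 bp
  [73,85): 12 bp
  [85,95): 10 bp
  [95,105): 10 bp
  [105,115): 10 bp
  [115,133): 18 bp
  [133,140): 7 bp
  [140,148): 8 bp
  [148,154): 6 bp
  [154,158): 4 bp
  [158,166): 8 bp
  [166,178): 12 bp
  [178,187): 9 bp

[4,5,5,5,6,6,7,7,7,8,8,9,9,10,10,10,10,12,12,18,19]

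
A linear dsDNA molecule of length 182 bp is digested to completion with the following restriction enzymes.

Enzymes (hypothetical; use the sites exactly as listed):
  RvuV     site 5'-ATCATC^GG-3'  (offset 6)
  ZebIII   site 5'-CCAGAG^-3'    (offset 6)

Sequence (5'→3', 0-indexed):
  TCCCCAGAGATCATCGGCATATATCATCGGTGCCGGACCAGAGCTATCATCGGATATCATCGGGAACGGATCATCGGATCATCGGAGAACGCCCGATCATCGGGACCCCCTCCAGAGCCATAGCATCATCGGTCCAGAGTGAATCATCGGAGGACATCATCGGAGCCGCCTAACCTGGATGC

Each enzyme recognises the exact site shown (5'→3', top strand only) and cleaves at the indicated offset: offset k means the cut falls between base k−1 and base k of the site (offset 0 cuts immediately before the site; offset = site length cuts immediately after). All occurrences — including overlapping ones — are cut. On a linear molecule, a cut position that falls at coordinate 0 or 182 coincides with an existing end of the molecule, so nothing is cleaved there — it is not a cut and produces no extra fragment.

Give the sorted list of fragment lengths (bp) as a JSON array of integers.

Site scan:
  RvuV (ATCATCGG, off=6): starts [9, 22, 45, 55, 69, 77, 95, 124, 142, 155] → cuts [15, 28, 51, 61, 75, 83, 101, 130, 148, 161]
  ZebIII (CCAGAG, off=6): starts [3, 37, 111, 133] → cuts [9, 43, 117, 139]

All cut coordinates (distinct, sorted): [9, 15, 28, 43, 51, 61, 75, 83, 101, 117, 130, 139, 148, 161]

Fragment lengths:
  [0,9): 9 bp
  [9,15): 6 bp
  [15,28): 13 bp
  [28,43): 15 bp
  [43,51): 8 bp
  [51,61): 10 bp
  [61,75): 14 bp
  [75,83): 8 bp
  [83,101): 18 bp
  [101,117): 16 bp
  [117,130): 13 bp
  [130,139): 9 bp
  [139,148): 9 bp
  [148,161): 13 bp
  [161,182): 21 bp

[6,8,8,9,9,9,10,13,13,13,14,15,16,18,21]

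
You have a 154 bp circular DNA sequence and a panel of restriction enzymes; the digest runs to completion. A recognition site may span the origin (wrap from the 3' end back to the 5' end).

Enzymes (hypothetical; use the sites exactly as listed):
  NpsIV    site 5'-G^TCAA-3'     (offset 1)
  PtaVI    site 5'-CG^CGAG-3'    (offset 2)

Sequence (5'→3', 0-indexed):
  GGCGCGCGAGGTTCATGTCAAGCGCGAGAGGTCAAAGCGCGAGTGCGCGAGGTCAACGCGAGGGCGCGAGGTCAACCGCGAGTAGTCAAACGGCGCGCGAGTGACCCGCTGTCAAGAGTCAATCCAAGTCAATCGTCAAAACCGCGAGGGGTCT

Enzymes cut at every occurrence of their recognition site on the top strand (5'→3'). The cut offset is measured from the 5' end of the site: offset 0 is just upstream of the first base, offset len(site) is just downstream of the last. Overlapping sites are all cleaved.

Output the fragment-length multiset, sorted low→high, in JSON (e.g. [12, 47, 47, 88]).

[5,5,6,7,7,7,7,7,7,8,8,8,9,10,11,12,14,16]

Scan for sites:
  NpsIV (GTCAA, off=1): starts [16, 30, 51, 70, 84, 110, 117, 127, 134] → cuts [17, 31, 52, 71, 85, 111, 118, 128, 135]
  PtaVI (CGCGAG, off=2): starts [4, 22, 37, 45, 56, 64, 76, 95, 142] → cuts [6, 24, 39, 47, 58, 66, 78, 97, 144]

Pooled cuts: [6, 17, 24, 31, 39, 47, 52, 58, 66, 71, 78, 85, 97, 111, 118, 128, 135, 144]

Fragment lengths:
  6→17: 11 bp
  17→24: 7 bp
  24→31: 7 bp
  31→39: 8 bp
  39→47: 8 bp
  47→52: 5 bp
  52→58: 6 bp
  58→66: 8 bp
  66→71: 5 bp
  71→78: 7 bp
  78→85: 7 bp
  85→97: 12 bp
  97→111: 14 bp
  111→118: 7 bp
  118→128: 10 bp
  128→135: 7 bp
  135→144: 9 bp
  144→6 (wrap): 154-144+6 = 16 bp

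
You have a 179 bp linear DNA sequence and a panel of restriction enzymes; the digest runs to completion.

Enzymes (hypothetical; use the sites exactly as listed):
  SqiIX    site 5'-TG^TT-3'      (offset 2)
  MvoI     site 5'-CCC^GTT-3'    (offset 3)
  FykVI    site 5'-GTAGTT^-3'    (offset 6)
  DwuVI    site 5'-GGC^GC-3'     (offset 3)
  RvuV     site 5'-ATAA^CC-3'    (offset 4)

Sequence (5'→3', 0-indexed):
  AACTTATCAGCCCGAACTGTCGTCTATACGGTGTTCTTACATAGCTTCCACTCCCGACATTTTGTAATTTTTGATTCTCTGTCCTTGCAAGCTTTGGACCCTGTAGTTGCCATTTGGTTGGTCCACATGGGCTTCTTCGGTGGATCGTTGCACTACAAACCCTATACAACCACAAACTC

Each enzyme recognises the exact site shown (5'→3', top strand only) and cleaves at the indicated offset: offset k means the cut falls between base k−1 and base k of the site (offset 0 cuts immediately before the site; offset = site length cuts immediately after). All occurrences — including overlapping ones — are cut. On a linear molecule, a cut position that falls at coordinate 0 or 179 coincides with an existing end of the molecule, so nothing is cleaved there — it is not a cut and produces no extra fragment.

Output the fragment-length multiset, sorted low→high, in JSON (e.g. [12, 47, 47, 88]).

Per-enzyme occurrences:
  SqiIX (TGTT, off=2): starts [31] → cuts [33]
  MvoI (CCCGTT, off=3): no sites
  FykVI (GTAGTT, off=6): starts [102] → cuts [108]
  DwuVI (GGCGC, off=3): no sites
  RvuV (ATAACC, off=4): no sites

All cut coordinates (distinct, sorted): [33, 108]

Fragments:
  [0,33): 33 bp
  [33,108): 75 bp
  [108,179): 71 bp

[33,71,75]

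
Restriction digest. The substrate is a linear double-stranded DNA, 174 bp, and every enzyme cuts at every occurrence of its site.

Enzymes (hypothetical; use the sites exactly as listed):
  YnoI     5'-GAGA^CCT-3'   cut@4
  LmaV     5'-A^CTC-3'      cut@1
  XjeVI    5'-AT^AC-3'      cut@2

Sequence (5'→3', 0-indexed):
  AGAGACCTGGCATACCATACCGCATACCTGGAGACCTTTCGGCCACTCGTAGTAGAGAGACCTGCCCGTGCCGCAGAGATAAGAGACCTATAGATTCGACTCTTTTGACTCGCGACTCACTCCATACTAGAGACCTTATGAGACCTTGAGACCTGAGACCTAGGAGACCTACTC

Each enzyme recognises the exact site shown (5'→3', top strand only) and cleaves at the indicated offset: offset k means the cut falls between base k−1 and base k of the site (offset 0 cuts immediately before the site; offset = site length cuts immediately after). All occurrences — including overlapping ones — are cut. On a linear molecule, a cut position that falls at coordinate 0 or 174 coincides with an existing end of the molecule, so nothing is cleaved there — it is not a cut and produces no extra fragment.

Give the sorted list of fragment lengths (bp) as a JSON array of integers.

Per-enzyme occurrences:
  YnoI GAGACCT/4: at [1, 30, 56, 82, 129, 139, 147, 154, 163] ⇒ [5, 34, 60, 86, 133, 143, 151, 158, 167]
  LmaV ACTC/1: at [44, 98, 107, 114, 118, 170] ⇒ [45, 99, 108, 115, 119, 171]
  XjeVI ATAC/2: at [11, 16, 23, 123] ⇒ [13, 18, 25, 125]

Pooled cuts: [5, 13, 18, 25, 34, 45, 60, 86, 99, 108, 115, 119, 125, 133, 143, 151, 158, 167, 171]

Fragments:
  [0,5): 5 bp
  [5,13): 8 bp
  [13,18): 5 bp
  [18,25): 7 bp
  [25,34): 9 bp
  [34,45): 11 bp
  [45,60): 15 bp
  [60,86): 26 bp
  [86,99): 13 bp
  [99,108): 9 bp
  [108,115): 7 bp
  [115,119): 4 bp
  [119,125): 6 bp
  [125,133): 8 bp
  [133,143): 10 bp
  [143,151): 8 bp
  [151,158): 7 bp
  [158,167): 9 bp
  [167,171): 4 bp
  [171,174): 3 bp

[3,4,4,5,5,6,7,7,7,8,8,8,9,9,9,10,11,13,15,26]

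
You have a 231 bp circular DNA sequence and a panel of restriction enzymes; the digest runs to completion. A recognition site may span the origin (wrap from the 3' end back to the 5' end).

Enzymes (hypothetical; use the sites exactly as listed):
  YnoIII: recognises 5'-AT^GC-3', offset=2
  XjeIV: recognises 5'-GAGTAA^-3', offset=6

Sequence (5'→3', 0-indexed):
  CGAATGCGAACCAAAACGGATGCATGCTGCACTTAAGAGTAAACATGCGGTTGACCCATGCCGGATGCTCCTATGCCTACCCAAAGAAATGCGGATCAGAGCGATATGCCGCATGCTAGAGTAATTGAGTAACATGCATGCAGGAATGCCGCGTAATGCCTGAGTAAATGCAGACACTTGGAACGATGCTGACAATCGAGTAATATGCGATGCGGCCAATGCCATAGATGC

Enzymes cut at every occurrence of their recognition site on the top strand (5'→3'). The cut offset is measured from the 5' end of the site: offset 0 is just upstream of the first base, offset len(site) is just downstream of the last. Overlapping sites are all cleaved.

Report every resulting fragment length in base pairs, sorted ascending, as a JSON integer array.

[2,3,3,4,4,4,5,7,7,7,8,8,8,9,9,10,10,10,13,16,16,16,17,17,18]

Per-enzyme occurrences:
  YnoIII ATGC/2: at [3, 19, 23, 44, 57, 64, 72, 88, 105, 112, 133, 137, 145, 155, 167, 185, 204, 209, 218, 227] ⇒ [5, 21, 25, 46, 59, 66, 74, 90, 107, 114, 135, 139, 147, 157, 169, 187, 206, 211, 220, 229]
  XjeIV GAGTAA/6: at [36, 118, 126, 161, 197] ⇒ [42, 124, 132, 167, 203]

All cut coordinates (distinct, sorted): [5, 21, 25, 42, 46, 59, 66, 74, 90, 107, 114, 124, 132, 135, 139, 147, 157, 167, 169, 187, 203, 206, 211, 220, 229]

Fragment lengths:
  5→21: 16 bp
  21→25: 4 bp
  25→42: 17 bp
  42→46: 4 bp
  46→59: 13 bp
  59→66: 7 bp
  66→74: 8 bp
  74→90: 16 bp
  90→107: 17 bp
  107→114: 7 bp
  114→124: 10 bp
  124→132: 8 bp
  132→135: 3 bp
  135→139: 4 bp
  139→147: 8 bp
  147→157: 10 bp
  157→167: 10 bp
  167→169: 2 bp
  169→187: 18 bp
  187→203: 16 bp
  203→206: 3 bp
  206→211: 5 bp
  211→220: 9 bp
  220→229: 9 bp
  229→5 (wrap): 231-229+5 = 7 bp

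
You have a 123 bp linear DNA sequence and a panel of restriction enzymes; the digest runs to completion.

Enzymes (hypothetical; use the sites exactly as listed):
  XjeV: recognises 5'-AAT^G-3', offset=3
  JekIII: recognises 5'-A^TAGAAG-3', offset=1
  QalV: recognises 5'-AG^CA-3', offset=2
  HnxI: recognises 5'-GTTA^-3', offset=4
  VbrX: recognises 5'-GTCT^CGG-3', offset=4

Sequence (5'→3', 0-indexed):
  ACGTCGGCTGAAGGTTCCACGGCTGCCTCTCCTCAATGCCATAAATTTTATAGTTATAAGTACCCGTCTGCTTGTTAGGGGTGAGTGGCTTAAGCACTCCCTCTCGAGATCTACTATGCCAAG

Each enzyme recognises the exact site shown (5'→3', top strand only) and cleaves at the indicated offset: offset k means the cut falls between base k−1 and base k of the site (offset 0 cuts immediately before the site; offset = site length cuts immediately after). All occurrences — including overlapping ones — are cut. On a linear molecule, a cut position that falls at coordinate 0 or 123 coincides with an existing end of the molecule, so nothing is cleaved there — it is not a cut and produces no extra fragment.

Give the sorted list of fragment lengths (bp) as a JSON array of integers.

Site scan:
  XjeV (AATG, off=3): starts [34] → cuts [37]
  JekIII (ATAGAAG, off=1): no sites
  QalV (AGCA, off=2): starts [92] → cuts [94]
  HnxI (GTTA, off=4): starts [52, 73] → cuts [56, 77]
  VbrX (GTCTCGG, off=4): no sites

All cut coordinates (distinct, sorted): [37, 56, 77, 94]

Fragment lengths:
  [0,37): 37 bp
  [37,56): 19 bp
  [56,77): 21 bp
  [77,94): 17 bp
  [94,123): 29 bp

[17,19,21,29,37]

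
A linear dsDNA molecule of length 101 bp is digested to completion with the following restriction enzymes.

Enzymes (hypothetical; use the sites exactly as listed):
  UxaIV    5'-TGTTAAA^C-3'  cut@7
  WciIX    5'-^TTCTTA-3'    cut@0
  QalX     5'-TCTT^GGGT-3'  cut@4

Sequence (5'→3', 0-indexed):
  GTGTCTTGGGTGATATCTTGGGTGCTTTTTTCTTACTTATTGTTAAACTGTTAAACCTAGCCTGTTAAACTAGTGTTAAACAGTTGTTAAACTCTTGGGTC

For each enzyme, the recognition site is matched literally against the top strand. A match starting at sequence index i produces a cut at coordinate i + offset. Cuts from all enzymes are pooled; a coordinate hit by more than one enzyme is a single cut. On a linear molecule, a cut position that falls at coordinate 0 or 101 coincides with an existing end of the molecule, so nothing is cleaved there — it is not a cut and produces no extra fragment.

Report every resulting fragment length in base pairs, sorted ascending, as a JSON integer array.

[5,5,7,8,10,11,11,12,14,18]

Scan for sites:
  UxaIV TGTTAAAC/7: at [40, 48, 62, 73, 84] ⇒ [47, 55, 69, 80, 91]
  WciIX TTCTTA/0: at [29] ⇒ [29]
  QalX TCTTGGGT/4: at [3, 15, 92] ⇒ [7, 19, 96]

All cut coordinates (distinct, sorted): [7, 19, 29, 47, 55, 69, 80, 91, 96]

Fragments:
  [0,7): 7 bp
  [7,19): 12 bp
  [19,29): 10 bp
  [29,47): 18 bp
  [47,55): 8 bp
  [55,69): 14 bp
  [69,80): 11 bp
  [80,91): 11 bp
  [91,96): 5 bp
  [96,101): 5 bp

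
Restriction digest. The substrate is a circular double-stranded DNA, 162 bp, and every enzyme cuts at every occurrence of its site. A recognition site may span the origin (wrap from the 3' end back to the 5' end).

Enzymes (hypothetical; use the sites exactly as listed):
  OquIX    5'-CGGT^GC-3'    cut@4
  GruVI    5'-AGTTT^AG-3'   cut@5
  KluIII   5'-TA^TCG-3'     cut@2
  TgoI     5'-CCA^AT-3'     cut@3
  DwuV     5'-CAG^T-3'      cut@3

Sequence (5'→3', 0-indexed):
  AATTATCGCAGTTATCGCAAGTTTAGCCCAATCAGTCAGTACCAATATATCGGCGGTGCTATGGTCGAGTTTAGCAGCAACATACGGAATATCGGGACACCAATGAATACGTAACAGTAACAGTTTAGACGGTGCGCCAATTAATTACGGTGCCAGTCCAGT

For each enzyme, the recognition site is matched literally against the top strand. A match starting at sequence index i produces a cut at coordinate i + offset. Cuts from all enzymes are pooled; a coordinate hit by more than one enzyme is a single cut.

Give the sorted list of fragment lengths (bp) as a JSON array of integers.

Scan for sites:
  OquIX (CGGTGC, off=4): starts [53, 129, 147] → cuts [57, 133, 151]
  GruVI (AGTTTAG, off=5): starts [19, 67, 121] → cuts [24, 72, 126]
  KluIII (TATCG, off=2): starts [3, 12, 47, 89] → cuts [5, 14, 49, 91]
  TgoI (CCAAT, off=3): starts [27, 41, 99, 136] → cuts [30, 44, 102, 139]
  DwuV (CAGT, off=3): starts [8, 32, 36, 114, 120, 153, 158] → cuts [11, 35, 39, 117, 123, 156, 161]

Pooled cuts: [5, 11, 14, 24, 30, 35, 39, 44, 49, 57, 72, 91, 102, 117, 123, 126, 133, 139, 151, 156, 161]

Fragments:
  5→11: 6 bp
  11→14: 3 bp
  14→24: 10 bp
  24→30: 6 bp
  30→35: 5 bp
  35→39: 4 bp
  39→44: 5 bp
  44→49: 5 bp
  49→57: 8 bp
  57→72: 15 bp
  72→91: 19 bp
  91→102: 11 bp
  102→117: 15 bp
  117→123: 6 bp
  123→126: 3 bp
  126→133: 7 bp
  133→139: 6 bp
  139→151: 12 bp
  151→156: 5 bp
  156→161: 5 bp
  161→5 (wrap): 162-161+5 = 6 bp

[3,3,4,5,5,5,5,5,6,6,6,6,6,7,8,10,11,12,15,15,19]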